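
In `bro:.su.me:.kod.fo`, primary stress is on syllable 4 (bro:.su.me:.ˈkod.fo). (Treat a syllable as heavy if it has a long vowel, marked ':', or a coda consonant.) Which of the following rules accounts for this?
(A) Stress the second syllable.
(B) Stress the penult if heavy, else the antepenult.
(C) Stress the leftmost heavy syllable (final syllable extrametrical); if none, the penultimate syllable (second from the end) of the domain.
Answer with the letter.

B

Rule A → syllable 2 (observed: 4).
Rule B → syllable 4 ✓.
Rule C → syllable 1 (observed: 4).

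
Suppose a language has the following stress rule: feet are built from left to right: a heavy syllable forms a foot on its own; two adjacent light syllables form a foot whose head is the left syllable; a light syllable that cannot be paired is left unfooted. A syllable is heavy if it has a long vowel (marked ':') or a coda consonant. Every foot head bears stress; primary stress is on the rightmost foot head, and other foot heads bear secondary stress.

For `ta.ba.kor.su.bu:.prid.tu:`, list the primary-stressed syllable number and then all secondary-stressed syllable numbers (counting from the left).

Weights: 1 ta L, 2 ba L, 3 kor H, 4 su L, 5 bu: H, 6 prid H, 7 tu: H.
Parse left to right (heavy = foot alone; LL = one foot; stranded L unfooted): (ˈta.ba) (ˈkor) su (ˈbu:) (ˈprid) (ˈtu:).
Foot heads: 1, 3, 5, 6, 7.
Primary stress on the rightmost head = syllable 7.
Secondary stress on 1, 3, 5, 6: ˌta.ba.ˌkor.su.ˌbu:.ˌprid.ˈtu:.

primary 7, secondary 1, 3, 5, 6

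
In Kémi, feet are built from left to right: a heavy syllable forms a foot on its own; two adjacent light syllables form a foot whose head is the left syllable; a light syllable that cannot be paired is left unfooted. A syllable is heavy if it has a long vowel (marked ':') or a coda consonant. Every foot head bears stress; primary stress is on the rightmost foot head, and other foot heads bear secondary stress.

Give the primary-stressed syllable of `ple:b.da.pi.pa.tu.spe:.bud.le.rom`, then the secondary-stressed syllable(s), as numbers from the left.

Weights: 1 ple:b H, 2 da L, 3 pi L, 4 pa L, 5 tu L, 6 spe: H, 7 bud H, 8 le L, 9 rom H.
Parse left to right (heavy = foot alone; LL = one foot; stranded L unfooted): (ˈple:b) (ˈda.pi) (ˈpa.tu) (ˈspe:) (ˈbud) le (ˈrom).
Foot heads: 1, 2, 4, 6, 7, 9.
Primary stress on the rightmost head = syllable 9.
Secondary stress on 1, 2, 4, 6, 7: ˌple:b.ˌda.pi.ˌpa.tu.ˌspe:.ˌbud.le.ˈrom.

primary 9, secondary 1, 2, 4, 6, 7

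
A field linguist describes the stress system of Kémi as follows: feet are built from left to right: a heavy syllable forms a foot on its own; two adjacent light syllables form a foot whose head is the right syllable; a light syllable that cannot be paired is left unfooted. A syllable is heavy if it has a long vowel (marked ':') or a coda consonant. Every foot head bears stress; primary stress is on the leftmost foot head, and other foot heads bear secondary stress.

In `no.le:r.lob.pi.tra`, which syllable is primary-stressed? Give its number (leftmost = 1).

Weights: 1 no L, 2 le:r H, 3 lob H, 4 pi L, 5 tra L.
Parse left to right (heavy = foot alone; LL = one foot; stranded L unfooted): no (ˈle:r) (ˈlob) (pi.ˈtra).
Foot heads: 2, 3, 5.
Primary stress on the leftmost head = syllable 2.
Primary stress: syllable 2 → no.ˈle:r.lob.pi.tra.

2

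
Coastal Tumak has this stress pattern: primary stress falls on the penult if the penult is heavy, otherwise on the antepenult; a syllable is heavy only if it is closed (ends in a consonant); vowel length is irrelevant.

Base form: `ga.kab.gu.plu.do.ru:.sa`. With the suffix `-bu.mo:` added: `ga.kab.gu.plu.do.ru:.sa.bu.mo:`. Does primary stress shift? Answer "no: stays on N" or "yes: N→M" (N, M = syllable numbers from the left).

yes: 5→7

Base `ga.kab.gu.plu.do.ru:.sa` (7 syllables):
  Weights: 5 do L, 6 ru: L, 7 sa L.
  The penult (syllable 6, ru:) is light, so stress falls on the antepenult (syllable 5, do).
  → primary stress on syllable 5.
Suffixed `ga.kab.gu.plu.do.ru:.sa.bu.mo:` (9 syllables):
  Weights: 7 sa L, 8 bu L, 9 mo: L.
  The penult (syllable 8, bu) is light, so stress falls on the antepenult (syllable 7, sa).
  → primary stress on syllable 7.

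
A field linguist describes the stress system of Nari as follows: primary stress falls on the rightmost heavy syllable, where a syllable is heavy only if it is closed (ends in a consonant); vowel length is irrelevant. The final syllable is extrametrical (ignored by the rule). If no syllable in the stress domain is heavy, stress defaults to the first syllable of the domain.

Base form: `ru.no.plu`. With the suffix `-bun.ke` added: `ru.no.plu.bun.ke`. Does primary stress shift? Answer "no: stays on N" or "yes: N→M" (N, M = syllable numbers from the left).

Base `ru.no.plu` (3 syllables):
  The final syllable (3, plu) is extrametrical; the stress domain is syllables 1–2.
  Weights: 1 ru L, 2 no L.
  No heavy syllable in the domain; default to the first syllable of the domain = syllable 1.
  → primary stress on syllable 1.
Suffixed `ru.no.plu.bun.ke` (5 syllables):
  The final syllable (5, ke) is extrametrical; the stress domain is syllables 1–4.
  Weights: 1 ru L, 2 no L, 3 plu L, 4 bun H.
  Heavy syllables in the domain: 4. The rightmost is syllable 4 (bun).
  → primary stress on syllable 4.

yes: 1→4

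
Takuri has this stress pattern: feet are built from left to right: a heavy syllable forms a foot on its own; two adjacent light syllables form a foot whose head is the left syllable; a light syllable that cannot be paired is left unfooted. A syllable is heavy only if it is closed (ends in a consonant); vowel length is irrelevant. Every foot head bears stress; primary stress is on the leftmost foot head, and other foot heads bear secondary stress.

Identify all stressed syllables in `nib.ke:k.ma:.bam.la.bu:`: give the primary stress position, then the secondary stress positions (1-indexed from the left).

primary 1, secondary 2, 4, 5

Weights: 1 nib H, 2 ke:k H, 3 ma: L, 4 bam H, 5 la L, 6 bu: L.
Parse left to right (heavy = foot alone; LL = one foot; stranded L unfooted): (ˈnib) (ˈke:k) ma: (ˈbam) (ˈla.bu:).
Foot heads: 1, 2, 4, 5.
Primary stress on the leftmost head = syllable 1.
Secondary stress on 2, 4, 5: ˈnib.ˌke:k.ma:.ˌbam.ˌla.bu:.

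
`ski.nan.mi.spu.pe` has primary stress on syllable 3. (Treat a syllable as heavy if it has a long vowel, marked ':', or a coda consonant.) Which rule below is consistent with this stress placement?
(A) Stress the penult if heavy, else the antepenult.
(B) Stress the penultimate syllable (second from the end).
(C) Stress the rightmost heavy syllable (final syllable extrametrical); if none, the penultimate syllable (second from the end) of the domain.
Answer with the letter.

A

Rule A → syllable 3 ✓.
Rule B → syllable 4 (observed: 3).
Rule C → syllable 2 (observed: 3).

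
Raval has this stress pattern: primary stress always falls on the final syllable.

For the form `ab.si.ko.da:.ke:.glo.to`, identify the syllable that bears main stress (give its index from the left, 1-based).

7

The word has 7 syllables; the final syllable is syllable 7 (to).
Primary stress: syllable 7 → ab.si.ko.da:.ke:.glo.ˈto.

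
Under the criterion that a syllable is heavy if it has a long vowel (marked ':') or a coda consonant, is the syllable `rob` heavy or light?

`rob`: short vowel, closed (coda /b/). Closed → heavy.

heavy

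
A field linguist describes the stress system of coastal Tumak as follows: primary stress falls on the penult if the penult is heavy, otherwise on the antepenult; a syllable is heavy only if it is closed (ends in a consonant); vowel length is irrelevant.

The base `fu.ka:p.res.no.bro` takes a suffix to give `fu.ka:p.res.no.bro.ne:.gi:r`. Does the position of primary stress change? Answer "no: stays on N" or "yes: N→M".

yes: 3→5

Base `fu.ka:p.res.no.bro` (5 syllables):
  Weights: 3 res H, 4 no L, 5 bro L.
  The penult (syllable 4, no) is light, so stress falls on the antepenult (syllable 3, res).
  → primary stress on syllable 3.
Suffixed `fu.ka:p.res.no.bro.ne:.gi:r` (7 syllables):
  Weights: 5 bro L, 6 ne: L, 7 gi:r H.
  The penult (syllable 6, ne:) is light, so stress falls on the antepenult (syllable 5, bro).
  → primary stress on syllable 5.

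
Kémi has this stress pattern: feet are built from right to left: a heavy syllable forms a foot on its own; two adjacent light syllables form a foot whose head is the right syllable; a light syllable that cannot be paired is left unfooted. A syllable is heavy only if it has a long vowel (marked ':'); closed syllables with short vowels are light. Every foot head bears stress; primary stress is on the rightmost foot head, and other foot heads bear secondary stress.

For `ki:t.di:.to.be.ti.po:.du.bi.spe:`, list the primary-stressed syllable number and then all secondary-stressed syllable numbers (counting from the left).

primary 9, secondary 1, 2, 5, 6, 8

Weights: 1 ki:t H, 2 di: H, 3 to L, 4 be L, 5 ti L, 6 po: H, 7 du L, 8 bi L, 9 spe: H.
Parse right to left (heavy = foot alone; LL = one foot; stranded L unfooted): (ˈki:t) (ˈdi:) to (be.ˈti) (ˈpo:) (du.ˈbi) (ˈspe:).
Foot heads: 1, 2, 5, 6, 8, 9.
Primary stress on the rightmost head = syllable 9.
Secondary stress on 1, 2, 5, 6, 8: ˌki:t.ˌdi:.to.be.ˌti.ˌpo:.du.ˌbi.ˈspe:.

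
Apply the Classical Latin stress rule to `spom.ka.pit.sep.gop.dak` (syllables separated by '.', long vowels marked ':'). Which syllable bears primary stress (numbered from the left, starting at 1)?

Classical Latin: stress the penult if heavy (long vowel or closed), else the antepenult.
Weights: 4 sep H, 5 gop H, 6 dak H.
The penult (syllable 5, gop) is heavy, so it takes stress.
Stress on syllable 5: spom.ka.pit.sep.ˈgop.dak.

5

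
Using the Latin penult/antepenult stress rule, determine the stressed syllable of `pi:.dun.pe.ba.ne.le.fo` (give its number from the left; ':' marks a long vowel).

5

Classical Latin: stress the penult if heavy (long vowel or closed), else the antepenult.
Weights: 5 ne L, 6 le L, 7 fo L.
The penult (syllable 6, le) is light, so stress falls on the antepenult (syllable 5, ne).
Stress on syllable 5: pi:.dun.pe.ba.ˈne.le.fo.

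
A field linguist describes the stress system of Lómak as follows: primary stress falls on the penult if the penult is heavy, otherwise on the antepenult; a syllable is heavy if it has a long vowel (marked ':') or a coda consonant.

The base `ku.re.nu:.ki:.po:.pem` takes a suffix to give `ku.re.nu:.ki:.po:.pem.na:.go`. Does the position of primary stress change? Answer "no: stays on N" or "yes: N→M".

yes: 5→7

Base `ku.re.nu:.ki:.po:.pem` (6 syllables):
  Weights: 4 ki: H, 5 po: H, 6 pem H.
  The penult (syllable 5, po:) is heavy, so it takes stress.
  → primary stress on syllable 5.
Suffixed `ku.re.nu:.ki:.po:.pem.na:.go` (8 syllables):
  Weights: 6 pem H, 7 na: H, 8 go L.
  The penult (syllable 7, na:) is heavy, so it takes stress.
  → primary stress on syllable 7.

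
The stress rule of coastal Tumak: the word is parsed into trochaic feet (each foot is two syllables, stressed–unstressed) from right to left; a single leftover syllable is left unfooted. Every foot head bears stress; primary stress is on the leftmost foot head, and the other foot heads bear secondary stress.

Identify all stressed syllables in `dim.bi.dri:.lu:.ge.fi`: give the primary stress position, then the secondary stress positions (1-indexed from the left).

Parse right to left into trochaic (ˈσσ) feet: (ˈdim.bi) (ˈdri:.lu:) (ˈge.fi).
Foot heads (stressed positions): 1, 3, 5.
End Rule Leftmost: primary stress on the leftmost head = syllable 1.
Secondary stress on 3, 5: ˈdim.bi.ˌdri:.lu:.ˌge.fi.

primary 1, secondary 3, 5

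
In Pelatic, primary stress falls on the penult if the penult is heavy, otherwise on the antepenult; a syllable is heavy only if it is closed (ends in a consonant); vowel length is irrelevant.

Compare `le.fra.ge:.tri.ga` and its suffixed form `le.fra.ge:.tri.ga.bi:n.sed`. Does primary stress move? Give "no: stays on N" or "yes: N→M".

Base `le.fra.ge:.tri.ga` (5 syllables):
  Weights: 3 ge: L, 4 tri L, 5 ga L.
  The penult (syllable 4, tri) is light, so stress falls on the antepenult (syllable 3, ge:).
  → primary stress on syllable 3.
Suffixed `le.fra.ge:.tri.ga.bi:n.sed` (7 syllables):
  Weights: 5 ga L, 6 bi:n H, 7 sed H.
  The penult (syllable 6, bi:n) is heavy, so it takes stress.
  → primary stress on syllable 6.

yes: 3→6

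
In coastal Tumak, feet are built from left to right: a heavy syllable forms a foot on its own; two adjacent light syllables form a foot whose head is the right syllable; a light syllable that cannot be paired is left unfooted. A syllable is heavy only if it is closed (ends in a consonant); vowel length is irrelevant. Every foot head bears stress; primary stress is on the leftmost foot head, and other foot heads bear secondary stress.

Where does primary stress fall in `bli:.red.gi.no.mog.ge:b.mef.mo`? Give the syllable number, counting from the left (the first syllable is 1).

2

Weights: 1 bli: L, 2 red H, 3 gi L, 4 no L, 5 mog H, 6 ge:b H, 7 mef H, 8 mo L.
Parse left to right (heavy = foot alone; LL = one foot; stranded L unfooted): bli: (ˈred) (gi.ˈno) (ˈmog) (ˈge:b) (ˈmef) mo.
Foot heads: 2, 4, 5, 6, 7.
Primary stress on the leftmost head = syllable 2.
Primary stress: syllable 2 → bli:.ˈred.gi.no.mog.ge:b.mef.mo.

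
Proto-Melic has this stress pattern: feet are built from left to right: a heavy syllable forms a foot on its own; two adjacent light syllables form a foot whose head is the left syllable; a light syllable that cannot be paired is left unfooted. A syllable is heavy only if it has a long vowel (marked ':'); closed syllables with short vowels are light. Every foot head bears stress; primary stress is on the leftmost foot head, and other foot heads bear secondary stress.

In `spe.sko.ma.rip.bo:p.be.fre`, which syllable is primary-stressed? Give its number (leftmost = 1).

Weights: 1 spe L, 2 sko L, 3 ma L, 4 rip L, 5 bo:p H, 6 be L, 7 fre L.
Parse left to right (heavy = foot alone; LL = one foot; stranded L unfooted): (ˈspe.sko) (ˈma.rip) (ˈbo:p) (ˈbe.fre).
Foot heads: 1, 3, 5, 6.
Primary stress on the leftmost head = syllable 1.
Primary stress: syllable 1 → ˈspe.sko.ma.rip.bo:p.be.fre.

1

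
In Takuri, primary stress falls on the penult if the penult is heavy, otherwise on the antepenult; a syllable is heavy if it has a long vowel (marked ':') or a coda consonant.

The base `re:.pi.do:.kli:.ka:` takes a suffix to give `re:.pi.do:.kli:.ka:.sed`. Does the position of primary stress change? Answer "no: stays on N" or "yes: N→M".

Base `re:.pi.do:.kli:.ka:` (5 syllables):
  Weights: 3 do: H, 4 kli: H, 5 ka: H.
  The penult (syllable 4, kli:) is heavy, so it takes stress.
  → primary stress on syllable 4.
Suffixed `re:.pi.do:.kli:.ka:.sed` (6 syllables):
  Weights: 4 kli: H, 5 ka: H, 6 sed H.
  The penult (syllable 5, ka:) is heavy, so it takes stress.
  → primary stress on syllable 5.

yes: 4→5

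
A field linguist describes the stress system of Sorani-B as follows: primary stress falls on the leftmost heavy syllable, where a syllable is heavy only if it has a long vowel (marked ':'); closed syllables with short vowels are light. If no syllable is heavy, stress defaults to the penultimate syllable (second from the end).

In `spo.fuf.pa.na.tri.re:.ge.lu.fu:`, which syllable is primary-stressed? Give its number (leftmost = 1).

Weights: 1 spo L, 2 fuf L, 3 pa L, 4 na L, 5 tri L, 6 re: H, 7 ge L, 8 lu L, 9 fu: H.
Heavy syllables in the domain: 6, 9. The leftmost is syllable 6 (re:).
Primary stress: syllable 6 → spo.fuf.pa.na.tri.ˈre:.ge.lu.fu:.

6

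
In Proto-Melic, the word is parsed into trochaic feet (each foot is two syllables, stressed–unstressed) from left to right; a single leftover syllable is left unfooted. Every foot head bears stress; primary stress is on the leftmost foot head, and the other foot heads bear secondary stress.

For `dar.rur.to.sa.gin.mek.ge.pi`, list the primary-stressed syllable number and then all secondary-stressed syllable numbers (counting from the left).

Parse left to right into trochaic (ˈσσ) feet: (ˈdar.rur) (ˈto.sa) (ˈgin.mek) (ˈge.pi).
Foot heads (stressed positions): 1, 3, 5, 7.
End Rule Leftmost: primary stress on the leftmost head = syllable 1.
Secondary stress on 3, 5, 7: ˈdar.rur.ˌto.sa.ˌgin.mek.ˌge.pi.

primary 1, secondary 3, 5, 7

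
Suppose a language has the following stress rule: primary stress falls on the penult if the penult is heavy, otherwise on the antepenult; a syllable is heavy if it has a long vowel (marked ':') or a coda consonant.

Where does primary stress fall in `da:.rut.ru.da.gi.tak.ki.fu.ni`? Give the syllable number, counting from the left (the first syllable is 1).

7

Weights: 7 ki L, 8 fu L, 9 ni L.
The penult (syllable 8, fu) is light, so stress falls on the antepenult (syllable 7, ki).
Primary stress: syllable 7 → da:.rut.ru.da.gi.tak.ˈki.fu.ni.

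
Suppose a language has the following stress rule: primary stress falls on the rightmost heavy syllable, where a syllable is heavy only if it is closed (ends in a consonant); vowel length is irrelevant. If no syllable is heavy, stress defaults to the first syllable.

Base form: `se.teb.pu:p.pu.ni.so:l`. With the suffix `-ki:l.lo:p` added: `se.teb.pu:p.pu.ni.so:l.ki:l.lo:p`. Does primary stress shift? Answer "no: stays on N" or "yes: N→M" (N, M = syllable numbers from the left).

yes: 6→8

Base `se.teb.pu:p.pu.ni.so:l` (6 syllables):
  Weights: 1 se L, 2 teb H, 3 pu:p H, 4 pu L, 5 ni L, 6 so:l H.
  Heavy syllables in the domain: 2, 3, 6. The rightmost is syllable 6 (so:l).
  → primary stress on syllable 6.
Suffixed `se.teb.pu:p.pu.ni.so:l.ki:l.lo:p` (8 syllables):
  Weights: 1 se L, 2 teb H, 3 pu:p H, 4 pu L, 5 ni L, 6 so:l H, 7 ki:l H, 8 lo:p H.
  Heavy syllables in the domain: 2, 3, 6, 7, 8. The rightmost is syllable 8 (lo:p).
  → primary stress on syllable 8.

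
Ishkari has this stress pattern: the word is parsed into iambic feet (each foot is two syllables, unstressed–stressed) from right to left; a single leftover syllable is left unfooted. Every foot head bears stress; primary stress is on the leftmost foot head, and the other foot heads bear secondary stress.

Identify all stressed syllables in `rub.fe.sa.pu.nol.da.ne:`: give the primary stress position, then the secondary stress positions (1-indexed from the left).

Parse right to left into iambic (σˈσ) feet: rub (fe.ˈsa) (pu.ˈnol) (da.ˈne:). Syllable 1 is left unfooted.
Foot heads (stressed positions): 3, 5, 7.
End Rule Leftmost: primary stress on the leftmost head = syllable 3.
Secondary stress on 5, 7: rub.fe.ˈsa.pu.ˌnol.da.ˌne:.

primary 3, secondary 5, 7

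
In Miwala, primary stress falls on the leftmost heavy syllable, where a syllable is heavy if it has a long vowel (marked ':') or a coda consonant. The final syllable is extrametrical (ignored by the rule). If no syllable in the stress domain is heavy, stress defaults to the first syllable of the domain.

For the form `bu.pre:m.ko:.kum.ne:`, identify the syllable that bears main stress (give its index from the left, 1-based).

The final syllable (5, ne:) is extrametrical; the stress domain is syllables 1–4.
Weights: 1 bu L, 2 pre:m H, 3 ko: H, 4 kum H.
Heavy syllables in the domain: 2, 3, 4. The leftmost is syllable 2 (pre:m).
Primary stress: syllable 2 → bu.ˈpre:m.ko:.kum.ne:.

2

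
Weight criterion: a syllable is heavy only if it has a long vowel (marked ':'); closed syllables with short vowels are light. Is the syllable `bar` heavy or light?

light

`bar`: short vowel, closed (coda /r/). Short vowel → light.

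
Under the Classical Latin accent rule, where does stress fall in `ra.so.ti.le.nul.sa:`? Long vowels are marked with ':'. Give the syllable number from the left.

5

Classical Latin: stress the penult if heavy (long vowel or closed), else the antepenult.
Weights: 4 le L, 5 nul H, 6 sa: H.
The penult (syllable 5, nul) is heavy, so it takes stress.
Stress on syllable 5: ra.so.ti.le.ˈnul.sa:.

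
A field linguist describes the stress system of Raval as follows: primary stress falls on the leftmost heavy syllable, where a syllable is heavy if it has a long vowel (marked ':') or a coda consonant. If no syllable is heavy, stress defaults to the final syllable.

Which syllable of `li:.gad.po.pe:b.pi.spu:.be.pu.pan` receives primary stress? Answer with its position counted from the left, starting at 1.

1

Weights: 1 li: H, 2 gad H, 3 po L, 4 pe:b H, 5 pi L, 6 spu: H, 7 be L, 8 pu L, 9 pan H.
Heavy syllables in the domain: 1, 2, 4, 6, 9. The leftmost is syllable 1 (li:).
Primary stress: syllable 1 → ˈli:.gad.po.pe:b.pi.spu:.be.pu.pan.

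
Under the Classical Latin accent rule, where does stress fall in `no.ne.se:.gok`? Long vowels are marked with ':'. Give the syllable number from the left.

3

Classical Latin: stress the penult if heavy (long vowel or closed), else the antepenult.
Weights: 2 ne L, 3 se: H, 4 gok H.
The penult (syllable 3, se:) is heavy, so it takes stress.
Stress on syllable 3: no.ne.ˈse:.gok.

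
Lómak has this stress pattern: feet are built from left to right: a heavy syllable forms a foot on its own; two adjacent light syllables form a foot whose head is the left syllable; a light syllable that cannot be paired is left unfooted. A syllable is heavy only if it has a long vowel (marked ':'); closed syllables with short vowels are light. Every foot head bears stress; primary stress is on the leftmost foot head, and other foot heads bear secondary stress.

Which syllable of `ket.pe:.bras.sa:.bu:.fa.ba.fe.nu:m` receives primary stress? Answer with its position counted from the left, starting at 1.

2

Weights: 1 ket L, 2 pe: H, 3 bras L, 4 sa: H, 5 bu: H, 6 fa L, 7 ba L, 8 fe L, 9 nu:m H.
Parse left to right (heavy = foot alone; LL = one foot; stranded L unfooted): ket (ˈpe:) bras (ˈsa:) (ˈbu:) (ˈfa.ba) fe (ˈnu:m).
Foot heads: 2, 4, 5, 6, 9.
Primary stress on the leftmost head = syllable 2.
Primary stress: syllable 2 → ket.ˈpe:.bras.sa:.bu:.fa.ba.fe.nu:m.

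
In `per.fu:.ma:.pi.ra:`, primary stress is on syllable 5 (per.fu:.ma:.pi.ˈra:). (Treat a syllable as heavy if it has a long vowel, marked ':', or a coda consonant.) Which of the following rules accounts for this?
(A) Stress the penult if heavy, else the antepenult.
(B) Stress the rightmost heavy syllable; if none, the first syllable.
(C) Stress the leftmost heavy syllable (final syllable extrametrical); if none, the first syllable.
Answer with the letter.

B

Rule A → syllable 3 (observed: 5).
Rule B → syllable 5 ✓.
Rule C → syllable 1 (observed: 5).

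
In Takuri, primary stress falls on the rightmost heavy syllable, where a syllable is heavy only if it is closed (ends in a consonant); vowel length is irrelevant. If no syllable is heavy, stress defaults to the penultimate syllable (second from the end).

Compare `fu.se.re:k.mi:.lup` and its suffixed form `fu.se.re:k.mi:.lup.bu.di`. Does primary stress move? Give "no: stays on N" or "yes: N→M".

Base `fu.se.re:k.mi:.lup` (5 syllables):
  Weights: 1 fu L, 2 se L, 3 re:k H, 4 mi: L, 5 lup H.
  Heavy syllables in the domain: 3, 5. The rightmost is syllable 5 (lup).
  → primary stress on syllable 5.
Suffixed `fu.se.re:k.mi:.lup.bu.di` (7 syllables):
  Weights: 1 fu L, 2 se L, 3 re:k H, 4 mi: L, 5 lup H, 6 bu L, 7 di L.
  Heavy syllables in the domain: 3, 5. The rightmost is syllable 5 (lup).
  → primary stress on syllable 5.

no: stays on 5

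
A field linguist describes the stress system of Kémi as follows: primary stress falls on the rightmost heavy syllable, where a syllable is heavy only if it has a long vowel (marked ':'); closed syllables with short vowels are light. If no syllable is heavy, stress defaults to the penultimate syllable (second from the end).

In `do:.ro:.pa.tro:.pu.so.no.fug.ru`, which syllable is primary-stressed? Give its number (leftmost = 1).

4

Weights: 1 do: H, 2 ro: H, 3 pa L, 4 tro: H, 5 pu L, 6 so L, 7 no L, 8 fug L, 9 ru L.
Heavy syllables in the domain: 1, 2, 4. The rightmost is syllable 4 (tro:).
Primary stress: syllable 4 → do:.ro:.pa.ˈtro:.pu.so.no.fug.ru.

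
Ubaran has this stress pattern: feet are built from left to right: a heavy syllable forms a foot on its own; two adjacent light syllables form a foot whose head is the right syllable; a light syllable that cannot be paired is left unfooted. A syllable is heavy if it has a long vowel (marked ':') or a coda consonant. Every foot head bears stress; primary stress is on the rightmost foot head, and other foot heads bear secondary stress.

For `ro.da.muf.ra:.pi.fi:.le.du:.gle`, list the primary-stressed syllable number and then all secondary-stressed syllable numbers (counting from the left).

primary 8, secondary 2, 3, 4, 6

Weights: 1 ro L, 2 da L, 3 muf H, 4 ra: H, 5 pi L, 6 fi: H, 7 le L, 8 du: H, 9 gle L.
Parse left to right (heavy = foot alone; LL = one foot; stranded L unfooted): (ro.ˈda) (ˈmuf) (ˈra:) pi (ˈfi:) le (ˈdu:) gle.
Foot heads: 2, 3, 4, 6, 8.
Primary stress on the rightmost head = syllable 8.
Secondary stress on 2, 3, 4, 6: ro.ˌda.ˌmuf.ˌra:.pi.ˌfi:.le.ˈdu:.gle.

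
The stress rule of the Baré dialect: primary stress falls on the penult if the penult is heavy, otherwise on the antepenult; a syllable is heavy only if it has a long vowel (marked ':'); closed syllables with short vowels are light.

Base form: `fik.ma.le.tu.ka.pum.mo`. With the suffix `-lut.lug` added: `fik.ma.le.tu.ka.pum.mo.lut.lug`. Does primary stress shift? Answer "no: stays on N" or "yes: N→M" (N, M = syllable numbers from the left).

yes: 5→7

Base `fik.ma.le.tu.ka.pum.mo` (7 syllables):
  Weights: 5 ka L, 6 pum L, 7 mo L.
  The penult (syllable 6, pum) is light, so stress falls on the antepenult (syllable 5, ka).
  → primary stress on syllable 5.
Suffixed `fik.ma.le.tu.ka.pum.mo.lut.lug` (9 syllables):
  Weights: 7 mo L, 8 lut L, 9 lug L.
  The penult (syllable 8, lut) is light, so stress falls on the antepenult (syllable 7, mo).
  → primary stress on syllable 7.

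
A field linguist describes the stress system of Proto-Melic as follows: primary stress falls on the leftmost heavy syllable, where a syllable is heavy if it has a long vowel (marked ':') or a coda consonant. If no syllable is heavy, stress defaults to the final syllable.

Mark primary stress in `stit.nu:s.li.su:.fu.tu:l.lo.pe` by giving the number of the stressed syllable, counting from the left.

Weights: 1 stit H, 2 nu:s H, 3 li L, 4 su: H, 5 fu L, 6 tu:l H, 7 lo L, 8 pe L.
Heavy syllables in the domain: 1, 2, 4, 6. The leftmost is syllable 1 (stit).
Primary stress: syllable 1 → ˈstit.nu:s.li.su:.fu.tu:l.lo.pe.

1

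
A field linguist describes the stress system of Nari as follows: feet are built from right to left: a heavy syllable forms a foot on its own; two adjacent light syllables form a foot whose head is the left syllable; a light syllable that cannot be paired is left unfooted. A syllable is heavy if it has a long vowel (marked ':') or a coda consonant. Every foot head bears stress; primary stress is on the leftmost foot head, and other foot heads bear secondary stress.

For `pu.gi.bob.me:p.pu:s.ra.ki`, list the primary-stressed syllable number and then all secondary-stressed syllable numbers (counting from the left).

primary 1, secondary 3, 4, 5, 6

Weights: 1 pu L, 2 gi L, 3 bob H, 4 me:p H, 5 pu:s H, 6 ra L, 7 ki L.
Parse right to left (heavy = foot alone; LL = one foot; stranded L unfooted): (ˈpu.gi) (ˈbob) (ˈme:p) (ˈpu:s) (ˈra.ki).
Foot heads: 1, 3, 4, 5, 6.
Primary stress on the leftmost head = syllable 1.
Secondary stress on 3, 4, 5, 6: ˈpu.gi.ˌbob.ˌme:p.ˌpu:s.ˌra.ki.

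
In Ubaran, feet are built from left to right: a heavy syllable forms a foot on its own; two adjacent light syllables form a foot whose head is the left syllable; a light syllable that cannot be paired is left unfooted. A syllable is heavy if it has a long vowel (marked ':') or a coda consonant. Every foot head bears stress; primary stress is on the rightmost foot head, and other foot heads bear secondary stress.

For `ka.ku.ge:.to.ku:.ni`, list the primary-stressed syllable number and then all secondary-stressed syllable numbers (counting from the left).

Weights: 1 ka L, 2 ku L, 3 ge: H, 4 to L, 5 ku: H, 6 ni L.
Parse left to right (heavy = foot alone; LL = one foot; stranded L unfooted): (ˈka.ku) (ˈge:) to (ˈku:) ni.
Foot heads: 1, 3, 5.
Primary stress on the rightmost head = syllable 5.
Secondary stress on 1, 3: ˌka.ku.ˌge:.to.ˈku:.ni.

primary 5, secondary 1, 3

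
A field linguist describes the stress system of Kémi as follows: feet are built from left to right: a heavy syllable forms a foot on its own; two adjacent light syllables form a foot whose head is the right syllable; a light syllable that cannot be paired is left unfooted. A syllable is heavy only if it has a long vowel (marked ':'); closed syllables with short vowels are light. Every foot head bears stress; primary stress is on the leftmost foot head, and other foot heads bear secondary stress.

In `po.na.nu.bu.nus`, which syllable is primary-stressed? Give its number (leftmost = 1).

Weights: 1 po L, 2 na L, 3 nu L, 4 bu L, 5 nus L.
Parse left to right (heavy = foot alone; LL = one foot; stranded L unfooted): (po.ˈna) (nu.ˈbu) nus.
Foot heads: 2, 4.
Primary stress on the leftmost head = syllable 2.
Primary stress: syllable 2 → po.ˈna.nu.bu.nus.

2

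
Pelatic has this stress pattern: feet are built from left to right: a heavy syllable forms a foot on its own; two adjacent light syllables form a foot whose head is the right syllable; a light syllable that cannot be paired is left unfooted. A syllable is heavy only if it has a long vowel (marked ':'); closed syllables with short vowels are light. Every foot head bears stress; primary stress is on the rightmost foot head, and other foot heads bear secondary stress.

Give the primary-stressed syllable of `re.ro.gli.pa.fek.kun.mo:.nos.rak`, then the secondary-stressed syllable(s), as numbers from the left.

primary 9, secondary 2, 4, 6, 7

Weights: 1 re L, 2 ro L, 3 gli L, 4 pa L, 5 fek L, 6 kun L, 7 mo: H, 8 nos L, 9 rak L.
Parse left to right (heavy = foot alone; LL = one foot; stranded L unfooted): (re.ˈro) (gli.ˈpa) (fek.ˈkun) (ˈmo:) (nos.ˈrak).
Foot heads: 2, 4, 6, 7, 9.
Primary stress on the rightmost head = syllable 9.
Secondary stress on 2, 4, 6, 7: re.ˌro.gli.ˌpa.fek.ˌkun.ˌmo:.nos.ˈrak.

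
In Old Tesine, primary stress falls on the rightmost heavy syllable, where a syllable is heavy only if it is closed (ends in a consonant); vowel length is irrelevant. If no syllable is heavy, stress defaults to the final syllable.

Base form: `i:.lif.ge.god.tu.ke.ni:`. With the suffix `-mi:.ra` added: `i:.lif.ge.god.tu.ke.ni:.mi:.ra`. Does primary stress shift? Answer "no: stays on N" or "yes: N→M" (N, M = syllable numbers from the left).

Base `i:.lif.ge.god.tu.ke.ni:` (7 syllables):
  Weights: 1 i: L, 2 lif H, 3 ge L, 4 god H, 5 tu L, 6 ke L, 7 ni: L.
  Heavy syllables in the domain: 2, 4. The rightmost is syllable 4 (god).
  → primary stress on syllable 4.
Suffixed `i:.lif.ge.god.tu.ke.ni:.mi:.ra` (9 syllables):
  Weights: 1 i: L, 2 lif H, 3 ge L, 4 god H, 5 tu L, 6 ke L, 7 ni: L, 8 mi: L, 9 ra L.
  Heavy syllables in the domain: 2, 4. The rightmost is syllable 4 (god).
  → primary stress on syllable 4.

no: stays on 4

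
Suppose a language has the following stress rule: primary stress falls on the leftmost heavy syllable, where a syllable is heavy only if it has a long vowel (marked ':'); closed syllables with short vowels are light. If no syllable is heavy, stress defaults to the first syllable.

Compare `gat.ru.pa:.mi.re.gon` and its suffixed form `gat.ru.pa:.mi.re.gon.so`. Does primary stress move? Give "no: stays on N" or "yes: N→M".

no: stays on 3

Base `gat.ru.pa:.mi.re.gon` (6 syllables):
  Weights: 1 gat L, 2 ru L, 3 pa: H, 4 mi L, 5 re L, 6 gon L.
  Heavy syllables in the domain: 3. The leftmost is syllable 3 (pa:).
  → primary stress on syllable 3.
Suffixed `gat.ru.pa:.mi.re.gon.so` (7 syllables):
  Weights: 1 gat L, 2 ru L, 3 pa: H, 4 mi L, 5 re L, 6 gon L, 7 so L.
  Heavy syllables in the domain: 3. The leftmost is syllable 3 (pa:).
  → primary stress on syllable 3.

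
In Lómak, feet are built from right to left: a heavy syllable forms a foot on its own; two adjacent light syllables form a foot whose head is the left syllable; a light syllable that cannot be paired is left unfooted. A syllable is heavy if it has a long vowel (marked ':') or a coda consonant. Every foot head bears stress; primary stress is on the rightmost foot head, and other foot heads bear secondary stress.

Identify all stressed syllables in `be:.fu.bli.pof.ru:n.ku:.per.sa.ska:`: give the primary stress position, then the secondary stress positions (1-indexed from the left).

primary 9, secondary 1, 2, 4, 5, 6, 7

Weights: 1 be: H, 2 fu L, 3 bli L, 4 pof H, 5 ru:n H, 6 ku: H, 7 per H, 8 sa L, 9 ska: H.
Parse right to left (heavy = foot alone; LL = one foot; stranded L unfooted): (ˈbe:) (ˈfu.bli) (ˈpof) (ˈru:n) (ˈku:) (ˈper) sa (ˈska:).
Foot heads: 1, 2, 4, 5, 6, 7, 9.
Primary stress on the rightmost head = syllable 9.
Secondary stress on 1, 2, 4, 5, 6, 7: ˌbe:.ˌfu.bli.ˌpof.ˌru:n.ˌku:.ˌper.sa.ˈska:.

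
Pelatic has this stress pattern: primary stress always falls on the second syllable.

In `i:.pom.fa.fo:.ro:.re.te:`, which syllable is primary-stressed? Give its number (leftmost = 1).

2

The word has 7 syllables; the second syllable is syllable 2 (pom).
Primary stress: syllable 2 → i:.ˈpom.fa.fo:.ro:.re.te:.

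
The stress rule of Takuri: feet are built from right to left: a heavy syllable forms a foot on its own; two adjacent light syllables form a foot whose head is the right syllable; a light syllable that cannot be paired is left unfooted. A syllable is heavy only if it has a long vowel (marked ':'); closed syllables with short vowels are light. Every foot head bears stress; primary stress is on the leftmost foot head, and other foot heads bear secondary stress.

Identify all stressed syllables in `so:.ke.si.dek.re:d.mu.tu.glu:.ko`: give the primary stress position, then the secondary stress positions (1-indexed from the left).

primary 1, secondary 4, 5, 7, 8

Weights: 1 so: H, 2 ke L, 3 si L, 4 dek L, 5 re:d H, 6 mu L, 7 tu L, 8 glu: H, 9 ko L.
Parse right to left (heavy = foot alone; LL = one foot; stranded L unfooted): (ˈso:) ke (si.ˈdek) (ˈre:d) (mu.ˈtu) (ˈglu:) ko.
Foot heads: 1, 4, 5, 7, 8.
Primary stress on the leftmost head = syllable 1.
Secondary stress on 4, 5, 7, 8: ˈso:.ke.si.ˌdek.ˌre:d.mu.ˌtu.ˌglu:.ko.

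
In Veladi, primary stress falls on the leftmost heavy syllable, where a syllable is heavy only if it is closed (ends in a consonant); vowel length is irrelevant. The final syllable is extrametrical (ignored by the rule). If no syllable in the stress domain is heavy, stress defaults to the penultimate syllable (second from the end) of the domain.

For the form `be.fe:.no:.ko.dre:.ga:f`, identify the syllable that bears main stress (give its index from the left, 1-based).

4

The final syllable (6, ga:f) is extrametrical; the stress domain is syllables 1–5.
Weights: 1 be L, 2 fe: L, 3 no: L, 4 ko L, 5 dre: L.
No heavy syllable in the domain; default to the penultimate syllable (second from the end) of the domain = syllable 4.
Primary stress: syllable 4 → be.fe:.no:.ˈko.dre:.ga:f.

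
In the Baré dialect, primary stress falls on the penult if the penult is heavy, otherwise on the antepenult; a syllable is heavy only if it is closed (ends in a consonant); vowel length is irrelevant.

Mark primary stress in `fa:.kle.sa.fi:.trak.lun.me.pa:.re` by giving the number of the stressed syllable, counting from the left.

Weights: 7 me L, 8 pa: L, 9 re L.
The penult (syllable 8, pa:) is light, so stress falls on the antepenult (syllable 7, me).
Primary stress: syllable 7 → fa:.kle.sa.fi:.trak.lun.ˈme.pa:.re.

7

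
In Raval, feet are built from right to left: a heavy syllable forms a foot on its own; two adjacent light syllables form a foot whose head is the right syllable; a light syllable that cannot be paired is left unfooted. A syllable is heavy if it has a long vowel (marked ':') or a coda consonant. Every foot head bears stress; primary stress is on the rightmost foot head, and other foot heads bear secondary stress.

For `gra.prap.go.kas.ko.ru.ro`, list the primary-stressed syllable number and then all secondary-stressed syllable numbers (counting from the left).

Weights: 1 gra L, 2 prap H, 3 go L, 4 kas H, 5 ko L, 6 ru L, 7 ro L.
Parse right to left (heavy = foot alone; LL = one foot; stranded L unfooted): gra (ˈprap) go (ˈkas) ko (ru.ˈro).
Foot heads: 2, 4, 7.
Primary stress on the rightmost head = syllable 7.
Secondary stress on 2, 4: gra.ˌprap.go.ˌkas.ko.ru.ˈro.

primary 7, secondary 2, 4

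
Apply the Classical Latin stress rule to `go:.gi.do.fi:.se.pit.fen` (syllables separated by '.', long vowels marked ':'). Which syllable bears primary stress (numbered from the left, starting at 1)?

6

Classical Latin: stress the penult if heavy (long vowel or closed), else the antepenult.
Weights: 5 se L, 6 pit H, 7 fen H.
The penult (syllable 6, pit) is heavy, so it takes stress.
Stress on syllable 6: go:.gi.do.fi:.se.ˈpit.fen.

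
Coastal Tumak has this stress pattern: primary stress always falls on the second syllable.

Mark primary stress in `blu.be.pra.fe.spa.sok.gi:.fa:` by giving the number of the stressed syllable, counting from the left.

The word has 8 syllables; the second syllable is syllable 2 (be).
Primary stress: syllable 2 → blu.ˈbe.pra.fe.spa.sok.gi:.fa:.

2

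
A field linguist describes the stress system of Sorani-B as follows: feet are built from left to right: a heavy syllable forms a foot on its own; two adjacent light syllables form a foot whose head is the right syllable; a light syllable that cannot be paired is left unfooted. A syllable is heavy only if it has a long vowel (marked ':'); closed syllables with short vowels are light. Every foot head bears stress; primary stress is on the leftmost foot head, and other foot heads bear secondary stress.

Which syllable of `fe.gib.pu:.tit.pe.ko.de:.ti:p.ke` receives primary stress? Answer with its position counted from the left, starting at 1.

Weights: 1 fe L, 2 gib L, 3 pu: H, 4 tit L, 5 pe L, 6 ko L, 7 de: H, 8 ti:p H, 9 ke L.
Parse left to right (heavy = foot alone; LL = one foot; stranded L unfooted): (fe.ˈgib) (ˈpu:) (tit.ˈpe) ko (ˈde:) (ˈti:p) ke.
Foot heads: 2, 3, 5, 7, 8.
Primary stress on the leftmost head = syllable 2.
Primary stress: syllable 2 → fe.ˈgib.pu:.tit.pe.ko.de:.ti:p.ke.

2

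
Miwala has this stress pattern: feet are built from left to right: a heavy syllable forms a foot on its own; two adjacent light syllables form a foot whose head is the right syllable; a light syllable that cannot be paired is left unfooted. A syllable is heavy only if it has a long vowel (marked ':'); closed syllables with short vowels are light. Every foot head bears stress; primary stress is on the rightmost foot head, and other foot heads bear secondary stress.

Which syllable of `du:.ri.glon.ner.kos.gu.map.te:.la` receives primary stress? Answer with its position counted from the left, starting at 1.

Weights: 1 du: H, 2 ri L, 3 glon L, 4 ner L, 5 kos L, 6 gu L, 7 map L, 8 te: H, 9 la L.
Parse left to right (heavy = foot alone; LL = one foot; stranded L unfooted): (ˈdu:) (ri.ˈglon) (ner.ˈkos) (gu.ˈmap) (ˈte:) la.
Foot heads: 1, 3, 5, 7, 8.
Primary stress on the rightmost head = syllable 8.
Primary stress: syllable 8 → du:.ri.glon.ner.kos.gu.map.ˈte:.la.

8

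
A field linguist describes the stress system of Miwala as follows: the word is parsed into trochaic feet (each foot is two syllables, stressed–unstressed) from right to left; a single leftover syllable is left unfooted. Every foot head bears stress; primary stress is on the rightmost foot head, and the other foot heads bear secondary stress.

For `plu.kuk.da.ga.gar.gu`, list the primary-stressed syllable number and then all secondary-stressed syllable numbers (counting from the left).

Parse right to left into trochaic (ˈσσ) feet: (ˈplu.kuk) (ˈda.ga) (ˈgar.gu).
Foot heads (stressed positions): 1, 3, 5.
End Rule Rightmost: primary stress on the rightmost head = syllable 5.
Secondary stress on 1, 3: ˌplu.kuk.ˌda.ga.ˈgar.gu.

primary 5, secondary 1, 3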